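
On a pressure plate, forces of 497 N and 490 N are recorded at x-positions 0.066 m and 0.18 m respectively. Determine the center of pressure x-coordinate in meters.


COP_x = (F1*x1 + F2*x2) / (F1 + F2)
COP_x = (497*0.066 + 490*0.18) / (497 + 490)
Numerator = 121.0020
Denominator = 987
COP_x = 0.1226


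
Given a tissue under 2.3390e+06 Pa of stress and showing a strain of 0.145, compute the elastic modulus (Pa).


E = stress / strain
E = 2.3390e+06 / 0.145
E = 1.6131e+07


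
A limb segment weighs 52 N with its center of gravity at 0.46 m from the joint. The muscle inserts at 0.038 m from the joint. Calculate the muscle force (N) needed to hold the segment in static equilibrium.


F_muscle = W * d_load / d_muscle
F_muscle = 52 * 0.46 / 0.038
Numerator = 23.9200
F_muscle = 629.4737


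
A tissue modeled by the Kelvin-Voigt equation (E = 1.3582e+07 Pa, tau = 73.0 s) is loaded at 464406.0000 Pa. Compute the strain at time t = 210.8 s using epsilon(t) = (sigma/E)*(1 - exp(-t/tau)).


epsilon(t) = (sigma/E) * (1 - exp(-t/tau))
sigma/E = 464406.0000 / 1.3582e+07 = 0.0342
exp(-t/tau) = exp(-210.8 / 73.0) = 0.0557
epsilon = 0.0342 * (1 - 0.0557)
epsilon = 0.0323


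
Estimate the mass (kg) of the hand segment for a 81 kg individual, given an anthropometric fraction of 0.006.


m_segment = body_mass * fraction
m_segment = 81 * 0.006
m_segment = 0.4860


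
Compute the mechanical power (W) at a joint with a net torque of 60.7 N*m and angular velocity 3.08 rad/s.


P = M * omega
P = 60.7 * 3.08
P = 186.9560


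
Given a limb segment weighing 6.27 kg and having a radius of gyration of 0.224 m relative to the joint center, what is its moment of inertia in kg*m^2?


I = m * k^2
I = 6.27 * 0.224^2
k^2 = 0.0502
I = 0.3146


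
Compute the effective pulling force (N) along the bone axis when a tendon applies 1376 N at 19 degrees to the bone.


F_eff = F_tendon * cos(theta)
theta = 19 deg = 0.3316 rad
cos(theta) = 0.9455
F_eff = 1376 * 0.9455
F_eff = 1301.0336


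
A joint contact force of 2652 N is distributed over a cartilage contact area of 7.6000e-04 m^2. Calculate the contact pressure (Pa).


P = F / A
P = 2652 / 7.6000e-04
P = 3.4895e+06


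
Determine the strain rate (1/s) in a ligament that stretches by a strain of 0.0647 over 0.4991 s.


strain_rate = delta_strain / delta_t
strain_rate = 0.0647 / 0.4991
strain_rate = 0.1296


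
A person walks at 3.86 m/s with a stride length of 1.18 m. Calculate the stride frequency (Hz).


f = v / stride_length
f = 3.86 / 1.18
f = 3.2712


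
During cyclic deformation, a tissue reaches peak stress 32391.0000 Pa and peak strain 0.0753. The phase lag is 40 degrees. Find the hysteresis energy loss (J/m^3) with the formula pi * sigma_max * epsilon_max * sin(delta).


E_loss = pi * sigma_max * epsilon_max * sin(delta)
delta = 40 deg = 0.6981 rad
sin(delta) = 0.6428
E_loss = pi * 32391.0000 * 0.0753 * 0.6428
E_loss = 4925.3455


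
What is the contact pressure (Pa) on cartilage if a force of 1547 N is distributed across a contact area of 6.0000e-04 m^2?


P = F / A
P = 1547 / 6.0000e-04
P = 2.5783e+06


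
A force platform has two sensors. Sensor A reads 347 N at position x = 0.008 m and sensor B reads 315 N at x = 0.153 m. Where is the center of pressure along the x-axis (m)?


COP_x = (F1*x1 + F2*x2) / (F1 + F2)
COP_x = (347*0.008 + 315*0.153) / (347 + 315)
Numerator = 50.9710
Denominator = 662
COP_x = 0.0770


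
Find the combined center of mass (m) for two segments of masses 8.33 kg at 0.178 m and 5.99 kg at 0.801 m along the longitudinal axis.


COM = (m1*x1 + m2*x2) / (m1 + m2)
COM = (8.33*0.178 + 5.99*0.801) / (8.33 + 5.99)
Numerator = 6.2807
Denominator = 14.3200
COM = 0.4386


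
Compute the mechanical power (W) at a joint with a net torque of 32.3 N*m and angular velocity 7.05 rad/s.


P = M * omega
P = 32.3 * 7.05
P = 227.7150


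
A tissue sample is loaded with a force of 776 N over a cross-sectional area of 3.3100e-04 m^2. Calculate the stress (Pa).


stress = F / A
stress = 776 / 3.3100e-04
stress = 2.3444e+06


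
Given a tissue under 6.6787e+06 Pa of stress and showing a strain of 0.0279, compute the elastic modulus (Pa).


E = stress / strain
E = 6.6787e+06 / 0.0279
E = 2.3938e+08


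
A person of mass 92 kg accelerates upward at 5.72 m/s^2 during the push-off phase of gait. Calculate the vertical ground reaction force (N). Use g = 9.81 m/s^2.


GRF = m * (g + a)
GRF = 92 * (9.81 + 5.72)
GRF = 92 * 15.5300
GRF = 1428.7600


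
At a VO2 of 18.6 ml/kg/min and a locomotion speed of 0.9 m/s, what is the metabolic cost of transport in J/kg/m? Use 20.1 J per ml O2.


Power per kg = VO2 * 20.1 / 60
Power per kg = 18.6 * 20.1 / 60 = 6.2310 W/kg
Cost = power_per_kg / speed
Cost = 6.2310 / 0.9
Cost = 6.9233


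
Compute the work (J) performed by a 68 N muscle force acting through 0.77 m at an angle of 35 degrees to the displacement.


W = F * d * cos(theta)
theta = 35 deg = 0.6109 rad
cos(theta) = 0.8192
W = 68 * 0.77 * 0.8192
W = 42.8908


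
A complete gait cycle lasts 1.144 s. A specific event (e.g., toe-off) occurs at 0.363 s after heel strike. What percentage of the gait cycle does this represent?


pct = (event_time / cycle_time) * 100
pct = (0.363 / 1.144) * 100
ratio = 0.3173
pct = 31.7308


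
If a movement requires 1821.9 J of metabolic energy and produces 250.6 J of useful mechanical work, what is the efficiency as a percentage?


eta = (W_mech / E_meta) * 100
eta = (250.6 / 1821.9) * 100
ratio = 0.1375
eta = 13.7549


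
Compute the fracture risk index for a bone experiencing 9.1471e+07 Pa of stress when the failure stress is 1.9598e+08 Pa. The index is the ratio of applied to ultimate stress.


FRI = applied / ultimate
FRI = 9.1471e+07 / 1.9598e+08
FRI = 0.4667


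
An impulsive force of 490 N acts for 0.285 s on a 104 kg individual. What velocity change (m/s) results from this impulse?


J = F * dt = 490 * 0.285 = 139.6500 N*s
delta_v = J / m
delta_v = 139.6500 / 104
delta_v = 1.3428


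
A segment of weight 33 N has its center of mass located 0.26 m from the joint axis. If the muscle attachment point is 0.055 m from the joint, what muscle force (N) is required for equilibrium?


F_muscle = W * d_load / d_muscle
F_muscle = 33 * 0.26 / 0.055
Numerator = 8.5800
F_muscle = 156.0000


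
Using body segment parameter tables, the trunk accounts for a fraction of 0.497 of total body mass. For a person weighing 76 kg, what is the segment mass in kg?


m_segment = body_mass * fraction
m_segment = 76 * 0.497
m_segment = 37.7720


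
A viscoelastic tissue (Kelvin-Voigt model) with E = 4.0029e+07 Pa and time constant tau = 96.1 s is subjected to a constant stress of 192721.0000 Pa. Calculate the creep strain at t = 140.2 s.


epsilon(t) = (sigma/E) * (1 - exp(-t/tau))
sigma/E = 192721.0000 / 4.0029e+07 = 0.0048
exp(-t/tau) = exp(-140.2 / 96.1) = 0.2325
epsilon = 0.0048 * (1 - 0.2325)
epsilon = 0.0037


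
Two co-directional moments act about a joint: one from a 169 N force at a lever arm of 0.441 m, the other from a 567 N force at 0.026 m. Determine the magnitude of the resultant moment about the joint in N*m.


M = F1 * d1 + F2 * d2
M = 169 * 0.441 + 567 * 0.026
M = 74.5290 + 14.7420
M = 89.2710


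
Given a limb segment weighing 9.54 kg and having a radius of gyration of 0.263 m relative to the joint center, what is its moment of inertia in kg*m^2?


I = m * k^2
I = 9.54 * 0.263^2
k^2 = 0.0692
I = 0.6599


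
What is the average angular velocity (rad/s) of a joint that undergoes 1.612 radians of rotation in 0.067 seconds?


omega = delta_theta / delta_t
omega = 1.612 / 0.067
omega = 24.0597


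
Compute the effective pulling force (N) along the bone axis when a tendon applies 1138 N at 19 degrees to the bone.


F_eff = F_tendon * cos(theta)
theta = 19 deg = 0.3316 rad
cos(theta) = 0.9455
F_eff = 1138 * 0.9455
F_eff = 1076.0001


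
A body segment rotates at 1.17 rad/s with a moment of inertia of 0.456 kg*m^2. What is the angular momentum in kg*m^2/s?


L = I * omega
L = 0.456 * 1.17
L = 0.5335


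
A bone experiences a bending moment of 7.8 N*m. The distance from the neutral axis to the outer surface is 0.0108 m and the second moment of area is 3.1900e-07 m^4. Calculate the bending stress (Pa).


sigma = M * c / I
sigma = 7.8 * 0.0108 / 3.1900e-07
M * c = 0.0842
sigma = 264075.2351


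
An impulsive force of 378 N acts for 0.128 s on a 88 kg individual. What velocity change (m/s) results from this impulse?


J = F * dt = 378 * 0.128 = 48.3840 N*s
delta_v = J / m
delta_v = 48.3840 / 88
delta_v = 0.5498


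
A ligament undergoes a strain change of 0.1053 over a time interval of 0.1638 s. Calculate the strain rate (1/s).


strain_rate = delta_strain / delta_t
strain_rate = 0.1053 / 0.1638
strain_rate = 0.6429


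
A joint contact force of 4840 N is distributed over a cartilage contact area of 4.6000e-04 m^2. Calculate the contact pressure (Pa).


P = F / A
P = 4840 / 4.6000e-04
P = 1.0522e+07


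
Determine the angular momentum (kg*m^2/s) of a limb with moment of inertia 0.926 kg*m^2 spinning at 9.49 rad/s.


L = I * omega
L = 0.926 * 9.49
L = 8.7877


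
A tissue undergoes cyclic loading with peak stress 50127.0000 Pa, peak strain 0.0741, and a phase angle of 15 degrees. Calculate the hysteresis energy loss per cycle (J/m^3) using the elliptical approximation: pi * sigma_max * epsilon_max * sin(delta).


E_loss = pi * sigma_max * epsilon_max * sin(delta)
delta = 15 deg = 0.2618 rad
sin(delta) = 0.2588
E_loss = pi * 50127.0000 * 0.0741 * 0.2588
E_loss = 3020.2022


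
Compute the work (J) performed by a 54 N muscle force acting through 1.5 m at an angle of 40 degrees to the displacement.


W = F * d * cos(theta)
theta = 40 deg = 0.6981 rad
cos(theta) = 0.7660
W = 54 * 1.5 * 0.7660
W = 62.0496


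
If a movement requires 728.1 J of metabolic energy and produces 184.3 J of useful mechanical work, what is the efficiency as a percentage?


eta = (W_mech / E_meta) * 100
eta = (184.3 / 728.1) * 100
ratio = 0.2531
eta = 25.3125


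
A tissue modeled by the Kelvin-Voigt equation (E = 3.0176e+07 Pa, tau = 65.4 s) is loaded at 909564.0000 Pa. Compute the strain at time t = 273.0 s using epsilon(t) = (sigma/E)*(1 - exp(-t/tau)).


epsilon(t) = (sigma/E) * (1 - exp(-t/tau))
sigma/E = 909564.0000 / 3.0176e+07 = 0.0301
exp(-t/tau) = exp(-273.0 / 65.4) = 0.0154
epsilon = 0.0301 * (1 - 0.0154)
epsilon = 0.0297


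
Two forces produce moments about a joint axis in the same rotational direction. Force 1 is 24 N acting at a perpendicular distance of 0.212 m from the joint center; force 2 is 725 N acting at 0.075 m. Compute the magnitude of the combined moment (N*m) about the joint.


M = F1 * d1 + F2 * d2
M = 24 * 0.212 + 725 * 0.075
M = 5.0880 + 54.3750
M = 59.4630


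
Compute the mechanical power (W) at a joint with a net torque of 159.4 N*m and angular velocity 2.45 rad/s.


P = M * omega
P = 159.4 * 2.45
P = 390.5300


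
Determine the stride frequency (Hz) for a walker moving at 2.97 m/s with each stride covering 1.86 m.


f = v / stride_length
f = 2.97 / 1.86
f = 1.5968


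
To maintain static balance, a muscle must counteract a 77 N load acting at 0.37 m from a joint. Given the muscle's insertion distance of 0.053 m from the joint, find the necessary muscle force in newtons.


F_muscle = W * d_load / d_muscle
F_muscle = 77 * 0.37 / 0.053
Numerator = 28.4900
F_muscle = 537.5472


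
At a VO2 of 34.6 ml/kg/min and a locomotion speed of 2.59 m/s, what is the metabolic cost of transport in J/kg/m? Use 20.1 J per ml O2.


Power per kg = VO2 * 20.1 / 60
Power per kg = 34.6 * 20.1 / 60 = 11.5910 W/kg
Cost = power_per_kg / speed
Cost = 11.5910 / 2.59
Cost = 4.4753


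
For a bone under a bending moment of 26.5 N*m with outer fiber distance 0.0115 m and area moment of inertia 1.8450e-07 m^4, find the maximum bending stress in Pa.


sigma = M * c / I
sigma = 26.5 * 0.0115 / 1.8450e-07
M * c = 0.3048
sigma = 1.6518e+06


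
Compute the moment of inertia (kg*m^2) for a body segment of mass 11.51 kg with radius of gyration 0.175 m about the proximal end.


I = m * k^2
I = 11.51 * 0.175^2
k^2 = 0.0306
I = 0.3525


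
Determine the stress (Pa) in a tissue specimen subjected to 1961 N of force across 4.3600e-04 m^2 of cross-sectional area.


stress = F / A
stress = 1961 / 4.3600e-04
stress = 4.4977e+06


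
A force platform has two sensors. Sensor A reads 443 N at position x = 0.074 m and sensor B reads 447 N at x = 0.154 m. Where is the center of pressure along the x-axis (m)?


COP_x = (F1*x1 + F2*x2) / (F1 + F2)
COP_x = (443*0.074 + 447*0.154) / (443 + 447)
Numerator = 101.6200
Denominator = 890
COP_x = 0.1142


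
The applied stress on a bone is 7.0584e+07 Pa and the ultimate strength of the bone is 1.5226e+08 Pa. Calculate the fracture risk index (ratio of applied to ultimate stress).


FRI = applied / ultimate
FRI = 7.0584e+07 / 1.5226e+08
FRI = 0.4636


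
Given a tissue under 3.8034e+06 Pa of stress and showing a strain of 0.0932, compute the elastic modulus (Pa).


E = stress / strain
E = 3.8034e+06 / 0.0932
E = 4.0809e+07


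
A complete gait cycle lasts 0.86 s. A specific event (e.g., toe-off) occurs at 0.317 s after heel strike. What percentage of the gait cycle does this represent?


pct = (event_time / cycle_time) * 100
pct = (0.317 / 0.86) * 100
ratio = 0.3686
pct = 36.8605


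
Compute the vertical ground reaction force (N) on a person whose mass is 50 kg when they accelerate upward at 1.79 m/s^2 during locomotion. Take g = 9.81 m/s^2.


GRF = m * (g + a)
GRF = 50 * (9.81 + 1.79)
GRF = 50 * 11.6000
GRF = 580.0000


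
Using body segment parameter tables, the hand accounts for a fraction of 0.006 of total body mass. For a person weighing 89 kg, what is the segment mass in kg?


m_segment = body_mass * fraction
m_segment = 89 * 0.006
m_segment = 0.5340


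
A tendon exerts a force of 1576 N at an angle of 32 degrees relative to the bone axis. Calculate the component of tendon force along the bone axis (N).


F_eff = F_tendon * cos(theta)
theta = 32 deg = 0.5585 rad
cos(theta) = 0.8480
F_eff = 1576 * 0.8480
F_eff = 1336.5238


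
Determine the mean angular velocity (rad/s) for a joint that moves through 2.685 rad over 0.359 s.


omega = delta_theta / delta_t
omega = 2.685 / 0.359
omega = 7.4791


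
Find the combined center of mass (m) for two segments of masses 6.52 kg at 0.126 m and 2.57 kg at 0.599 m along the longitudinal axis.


COM = (m1*x1 + m2*x2) / (m1 + m2)
COM = (6.52*0.126 + 2.57*0.599) / (6.52 + 2.57)
Numerator = 2.3609
Denominator = 9.0900
COM = 0.2597


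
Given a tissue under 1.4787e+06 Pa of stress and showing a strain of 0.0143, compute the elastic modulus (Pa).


E = stress / strain
E = 1.4787e+06 / 0.0143
E = 1.0341e+08


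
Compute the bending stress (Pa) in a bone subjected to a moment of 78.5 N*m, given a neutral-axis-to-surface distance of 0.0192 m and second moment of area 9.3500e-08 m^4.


sigma = M * c / I
sigma = 78.5 * 0.0192 / 9.3500e-08
M * c = 1.5072
sigma = 1.6120e+07


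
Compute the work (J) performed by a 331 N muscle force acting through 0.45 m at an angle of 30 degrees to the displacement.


W = F * d * cos(theta)
theta = 30 deg = 0.5236 rad
cos(theta) = 0.8660
W = 331 * 0.45 * 0.8660
W = 128.9945


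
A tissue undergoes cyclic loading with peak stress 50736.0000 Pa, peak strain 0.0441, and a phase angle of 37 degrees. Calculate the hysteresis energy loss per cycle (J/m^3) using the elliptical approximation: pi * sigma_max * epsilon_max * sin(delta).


E_loss = pi * sigma_max * epsilon_max * sin(delta)
delta = 37 deg = 0.6458 rad
sin(delta) = 0.6018
E_loss = pi * 50736.0000 * 0.0441 * 0.6018
E_loss = 4230.2663


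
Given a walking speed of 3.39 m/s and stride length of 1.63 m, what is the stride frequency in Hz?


f = v / stride_length
f = 3.39 / 1.63
f = 2.0798


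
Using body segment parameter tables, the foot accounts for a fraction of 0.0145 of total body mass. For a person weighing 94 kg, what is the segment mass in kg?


m_segment = body_mass * fraction
m_segment = 94 * 0.0145
m_segment = 1.3630


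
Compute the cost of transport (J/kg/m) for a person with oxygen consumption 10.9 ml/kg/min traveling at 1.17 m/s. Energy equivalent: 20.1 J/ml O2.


Power per kg = VO2 * 20.1 / 60
Power per kg = 10.9 * 20.1 / 60 = 3.6515 W/kg
Cost = power_per_kg / speed
Cost = 3.6515 / 1.17
Cost = 3.1209


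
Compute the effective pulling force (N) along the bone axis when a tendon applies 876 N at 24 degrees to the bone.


F_eff = F_tendon * cos(theta)
theta = 24 deg = 0.4189 rad
cos(theta) = 0.9135
F_eff = 876 * 0.9135
F_eff = 800.2658


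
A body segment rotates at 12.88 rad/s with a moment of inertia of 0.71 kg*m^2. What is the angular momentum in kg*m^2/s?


L = I * omega
L = 0.71 * 12.88
L = 9.1448


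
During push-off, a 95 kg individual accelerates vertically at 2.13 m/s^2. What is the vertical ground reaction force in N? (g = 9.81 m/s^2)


GRF = m * (g + a)
GRF = 95 * (9.81 + 2.13)
GRF = 95 * 11.9400
GRF = 1134.3000


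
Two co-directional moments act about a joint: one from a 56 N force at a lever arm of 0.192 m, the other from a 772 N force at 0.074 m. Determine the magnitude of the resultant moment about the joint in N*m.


M = F1 * d1 + F2 * d2
M = 56 * 0.192 + 772 * 0.074
M = 10.7520 + 57.1280
M = 67.8800


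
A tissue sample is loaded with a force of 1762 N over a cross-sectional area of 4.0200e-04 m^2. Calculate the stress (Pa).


stress = F / A
stress = 1762 / 4.0200e-04
stress = 4.3831e+06


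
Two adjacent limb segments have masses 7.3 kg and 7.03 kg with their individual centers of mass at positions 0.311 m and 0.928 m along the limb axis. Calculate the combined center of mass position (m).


COM = (m1*x1 + m2*x2) / (m1 + m2)
COM = (7.3*0.311 + 7.03*0.928) / (7.3 + 7.03)
Numerator = 8.7941
Denominator = 14.3300
COM = 0.6137


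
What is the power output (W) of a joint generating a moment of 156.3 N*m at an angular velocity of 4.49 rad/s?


P = M * omega
P = 156.3 * 4.49
P = 701.7870


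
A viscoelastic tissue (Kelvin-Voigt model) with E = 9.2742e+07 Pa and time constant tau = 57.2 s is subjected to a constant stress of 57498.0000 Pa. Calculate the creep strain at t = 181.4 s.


epsilon(t) = (sigma/E) * (1 - exp(-t/tau))
sigma/E = 57498.0000 / 9.2742e+07 = 6.1998e-04
exp(-t/tau) = exp(-181.4 / 57.2) = 0.0419
epsilon = 6.1998e-04 * (1 - 0.0419)
epsilon = 5.9397e-04


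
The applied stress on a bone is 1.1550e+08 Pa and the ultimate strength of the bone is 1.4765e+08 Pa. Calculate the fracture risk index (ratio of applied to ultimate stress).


FRI = applied / ultimate
FRI = 1.1550e+08 / 1.4765e+08
FRI = 0.7823


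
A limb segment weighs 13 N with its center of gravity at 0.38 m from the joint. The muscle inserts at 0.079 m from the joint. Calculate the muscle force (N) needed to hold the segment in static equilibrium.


F_muscle = W * d_load / d_muscle
F_muscle = 13 * 0.38 / 0.079
Numerator = 4.9400
F_muscle = 62.5316


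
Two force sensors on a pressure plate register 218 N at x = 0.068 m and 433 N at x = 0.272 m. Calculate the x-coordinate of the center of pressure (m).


COP_x = (F1*x1 + F2*x2) / (F1 + F2)
COP_x = (218*0.068 + 433*0.272) / (218 + 433)
Numerator = 132.6000
Denominator = 651
COP_x = 0.2037


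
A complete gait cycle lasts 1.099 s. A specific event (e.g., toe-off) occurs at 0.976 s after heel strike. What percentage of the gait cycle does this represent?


pct = (event_time / cycle_time) * 100
pct = (0.976 / 1.099) * 100
ratio = 0.8881
pct = 88.8080


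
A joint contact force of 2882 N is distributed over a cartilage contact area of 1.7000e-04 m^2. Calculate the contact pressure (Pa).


P = F / A
P = 2882 / 1.7000e-04
P = 1.6953e+07


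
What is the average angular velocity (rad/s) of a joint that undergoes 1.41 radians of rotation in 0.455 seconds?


omega = delta_theta / delta_t
omega = 1.41 / 0.455
omega = 3.0989


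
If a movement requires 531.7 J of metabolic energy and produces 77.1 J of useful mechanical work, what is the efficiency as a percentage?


eta = (W_mech / E_meta) * 100
eta = (77.1 / 531.7) * 100
ratio = 0.1450
eta = 14.5007


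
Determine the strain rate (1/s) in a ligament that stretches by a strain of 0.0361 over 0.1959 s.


strain_rate = delta_strain / delta_t
strain_rate = 0.0361 / 0.1959
strain_rate = 0.1843


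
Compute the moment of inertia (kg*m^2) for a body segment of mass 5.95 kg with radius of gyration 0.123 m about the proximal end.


I = m * k^2
I = 5.95 * 0.123^2
k^2 = 0.0151
I = 0.0900


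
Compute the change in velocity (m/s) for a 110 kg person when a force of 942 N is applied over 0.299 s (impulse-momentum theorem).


J = F * dt = 942 * 0.299 = 281.6580 N*s
delta_v = J / m
delta_v = 281.6580 / 110
delta_v = 2.5605


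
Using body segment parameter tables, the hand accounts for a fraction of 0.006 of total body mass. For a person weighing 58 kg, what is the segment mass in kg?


m_segment = body_mass * fraction
m_segment = 58 * 0.006
m_segment = 0.3480


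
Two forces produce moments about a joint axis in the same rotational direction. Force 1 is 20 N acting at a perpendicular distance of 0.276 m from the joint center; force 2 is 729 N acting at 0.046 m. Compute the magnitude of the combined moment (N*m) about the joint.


M = F1 * d1 + F2 * d2
M = 20 * 0.276 + 729 * 0.046
M = 5.5200 + 33.5340
M = 39.0540


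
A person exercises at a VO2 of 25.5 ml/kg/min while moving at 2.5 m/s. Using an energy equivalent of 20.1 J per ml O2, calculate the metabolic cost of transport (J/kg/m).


Power per kg = VO2 * 20.1 / 60
Power per kg = 25.5 * 20.1 / 60 = 8.5425 W/kg
Cost = power_per_kg / speed
Cost = 8.5425 / 2.5
Cost = 3.4170


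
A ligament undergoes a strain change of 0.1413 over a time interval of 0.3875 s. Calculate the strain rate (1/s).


strain_rate = delta_strain / delta_t
strain_rate = 0.1413 / 0.3875
strain_rate = 0.3646


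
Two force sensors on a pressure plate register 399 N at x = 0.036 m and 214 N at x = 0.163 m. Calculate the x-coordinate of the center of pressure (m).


COP_x = (F1*x1 + F2*x2) / (F1 + F2)
COP_x = (399*0.036 + 214*0.163) / (399 + 214)
Numerator = 49.2460
Denominator = 613
COP_x = 0.0803


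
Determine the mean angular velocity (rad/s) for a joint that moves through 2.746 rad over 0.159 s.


omega = delta_theta / delta_t
omega = 2.746 / 0.159
omega = 17.2704


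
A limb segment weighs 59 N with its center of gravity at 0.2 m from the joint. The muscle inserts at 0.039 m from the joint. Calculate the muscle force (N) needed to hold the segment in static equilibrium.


F_muscle = W * d_load / d_muscle
F_muscle = 59 * 0.2 / 0.039
Numerator = 11.8000
F_muscle = 302.5641


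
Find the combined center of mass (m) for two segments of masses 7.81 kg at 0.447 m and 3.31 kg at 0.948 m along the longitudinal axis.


COM = (m1*x1 + m2*x2) / (m1 + m2)
COM = (7.81*0.447 + 3.31*0.948) / (7.81 + 3.31)
Numerator = 6.6289
Denominator = 11.1200
COM = 0.5961


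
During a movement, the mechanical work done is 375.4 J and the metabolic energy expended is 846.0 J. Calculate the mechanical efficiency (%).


eta = (W_mech / E_meta) * 100
eta = (375.4 / 846.0) * 100
ratio = 0.4437
eta = 44.3735


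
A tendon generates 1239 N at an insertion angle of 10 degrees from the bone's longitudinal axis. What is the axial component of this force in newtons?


F_eff = F_tendon * cos(theta)
theta = 10 deg = 0.1745 rad
cos(theta) = 0.9848
F_eff = 1239 * 0.9848
F_eff = 1220.1768


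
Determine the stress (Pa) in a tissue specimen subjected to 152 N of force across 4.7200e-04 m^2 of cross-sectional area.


stress = F / A
stress = 152 / 4.7200e-04
stress = 322033.8983


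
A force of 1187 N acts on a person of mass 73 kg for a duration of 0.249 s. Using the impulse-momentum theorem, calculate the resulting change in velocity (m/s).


J = F * dt = 1187 * 0.249 = 295.5630 N*s
delta_v = J / m
delta_v = 295.5630 / 73
delta_v = 4.0488


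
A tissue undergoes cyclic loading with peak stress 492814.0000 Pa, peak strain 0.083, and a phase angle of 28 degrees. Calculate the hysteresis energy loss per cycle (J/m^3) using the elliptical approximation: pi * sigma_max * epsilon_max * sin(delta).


E_loss = pi * sigma_max * epsilon_max * sin(delta)
delta = 28 deg = 0.4887 rad
sin(delta) = 0.4695
E_loss = pi * 492814.0000 * 0.083 * 0.4695
E_loss = 60328.1896


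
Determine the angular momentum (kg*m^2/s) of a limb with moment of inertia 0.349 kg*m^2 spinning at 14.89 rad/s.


L = I * omega
L = 0.349 * 14.89
L = 5.1966


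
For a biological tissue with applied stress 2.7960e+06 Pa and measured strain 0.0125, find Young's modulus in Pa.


E = stress / strain
E = 2.7960e+06 / 0.0125
E = 2.2368e+08


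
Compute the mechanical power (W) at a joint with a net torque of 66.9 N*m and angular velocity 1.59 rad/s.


P = M * omega
P = 66.9 * 1.59
P = 106.3710


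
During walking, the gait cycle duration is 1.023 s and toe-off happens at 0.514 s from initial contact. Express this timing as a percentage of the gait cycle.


pct = (event_time / cycle_time) * 100
pct = (0.514 / 1.023) * 100
ratio = 0.5024
pct = 50.2444


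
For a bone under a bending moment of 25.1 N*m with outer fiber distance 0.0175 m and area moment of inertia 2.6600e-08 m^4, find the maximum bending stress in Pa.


sigma = M * c / I
sigma = 25.1 * 0.0175 / 2.6600e-08
M * c = 0.4393
sigma = 1.6513e+07


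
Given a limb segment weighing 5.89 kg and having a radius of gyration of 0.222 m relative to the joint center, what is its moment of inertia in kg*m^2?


I = m * k^2
I = 5.89 * 0.222^2
k^2 = 0.0493
I = 0.2903


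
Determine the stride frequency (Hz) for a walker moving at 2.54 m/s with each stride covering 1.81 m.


f = v / stride_length
f = 2.54 / 1.81
f = 1.4033


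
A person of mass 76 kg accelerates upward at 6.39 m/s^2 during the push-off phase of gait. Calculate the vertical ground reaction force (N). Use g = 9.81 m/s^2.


GRF = m * (g + a)
GRF = 76 * (9.81 + 6.39)
GRF = 76 * 16.2000
GRF = 1231.2000


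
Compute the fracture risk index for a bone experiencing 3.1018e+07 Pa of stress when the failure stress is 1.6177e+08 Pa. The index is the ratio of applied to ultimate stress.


FRI = applied / ultimate
FRI = 3.1018e+07 / 1.6177e+08
FRI = 0.1917


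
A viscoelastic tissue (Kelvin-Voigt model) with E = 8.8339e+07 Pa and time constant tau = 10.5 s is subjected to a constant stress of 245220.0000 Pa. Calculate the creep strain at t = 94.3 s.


epsilon(t) = (sigma/E) * (1 - exp(-t/tau))
sigma/E = 245220.0000 / 8.8339e+07 = 0.0028
exp(-t/tau) = exp(-94.3 / 10.5) = 1.2578e-04
epsilon = 0.0028 * (1 - 1.2578e-04)
epsilon = 0.0028


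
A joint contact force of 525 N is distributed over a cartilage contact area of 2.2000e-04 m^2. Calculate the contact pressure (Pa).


P = F / A
P = 525 / 2.2000e-04
P = 2.3864e+06


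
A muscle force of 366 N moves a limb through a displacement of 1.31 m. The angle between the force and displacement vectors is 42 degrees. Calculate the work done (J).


W = F * d * cos(theta)
theta = 42 deg = 0.7330 rad
cos(theta) = 0.7431
W = 366 * 1.31 * 0.7431
W = 356.3082


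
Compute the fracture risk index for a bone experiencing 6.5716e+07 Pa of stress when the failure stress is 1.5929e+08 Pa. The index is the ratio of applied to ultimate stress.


FRI = applied / ultimate
FRI = 6.5716e+07 / 1.5929e+08
FRI = 0.4126


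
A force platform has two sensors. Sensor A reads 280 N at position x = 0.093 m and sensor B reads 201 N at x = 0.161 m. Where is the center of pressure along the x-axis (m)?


COP_x = (F1*x1 + F2*x2) / (F1 + F2)
COP_x = (280*0.093 + 201*0.161) / (280 + 201)
Numerator = 58.4010
Denominator = 481
COP_x = 0.1214


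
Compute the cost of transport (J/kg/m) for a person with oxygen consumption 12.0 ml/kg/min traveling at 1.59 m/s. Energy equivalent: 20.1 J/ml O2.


Power per kg = VO2 * 20.1 / 60
Power per kg = 12.0 * 20.1 / 60 = 4.0200 W/kg
Cost = power_per_kg / speed
Cost = 4.0200 / 1.59
Cost = 2.5283


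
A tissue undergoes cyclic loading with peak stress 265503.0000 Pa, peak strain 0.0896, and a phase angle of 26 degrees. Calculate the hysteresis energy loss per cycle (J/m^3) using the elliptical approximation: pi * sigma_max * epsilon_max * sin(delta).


E_loss = pi * sigma_max * epsilon_max * sin(delta)
delta = 26 deg = 0.4538 rad
sin(delta) = 0.4384
E_loss = pi * 265503.0000 * 0.0896 * 0.4384
E_loss = 32761.9148


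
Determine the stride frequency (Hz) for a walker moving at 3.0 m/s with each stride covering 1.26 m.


f = v / stride_length
f = 3.0 / 1.26
f = 2.3810


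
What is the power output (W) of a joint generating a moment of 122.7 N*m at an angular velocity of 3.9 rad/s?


P = M * omega
P = 122.7 * 3.9
P = 478.5300


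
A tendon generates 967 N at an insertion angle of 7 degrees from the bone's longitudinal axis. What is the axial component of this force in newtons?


F_eff = F_tendon * cos(theta)
theta = 7 deg = 0.1222 rad
cos(theta) = 0.9925
F_eff = 967 * 0.9925
F_eff = 959.7921


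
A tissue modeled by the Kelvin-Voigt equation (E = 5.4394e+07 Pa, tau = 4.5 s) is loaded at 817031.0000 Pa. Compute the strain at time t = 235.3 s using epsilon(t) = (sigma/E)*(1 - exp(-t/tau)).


epsilon(t) = (sigma/E) * (1 - exp(-t/tau))
sigma/E = 817031.0000 / 5.4394e+07 = 0.0150
exp(-t/tau) = exp(-235.3 / 4.5) = 1.9553e-23
epsilon = 0.0150 * (1 - 1.9553e-23)
epsilon = 0.0150


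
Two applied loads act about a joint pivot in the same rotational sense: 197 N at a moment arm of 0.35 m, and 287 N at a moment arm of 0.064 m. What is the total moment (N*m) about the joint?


M = F1 * d1 + F2 * d2
M = 197 * 0.35 + 287 * 0.064
M = 68.9500 + 18.3680
M = 87.3180


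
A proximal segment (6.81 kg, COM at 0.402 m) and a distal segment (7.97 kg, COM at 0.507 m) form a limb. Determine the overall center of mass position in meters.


COM = (m1*x1 + m2*x2) / (m1 + m2)
COM = (6.81*0.402 + 7.97*0.507) / (6.81 + 7.97)
Numerator = 6.7784
Denominator = 14.7800
COM = 0.4586


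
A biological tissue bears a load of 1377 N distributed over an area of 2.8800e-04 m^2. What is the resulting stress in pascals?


stress = F / A
stress = 1377 / 2.8800e-04
stress = 4.7812e+06


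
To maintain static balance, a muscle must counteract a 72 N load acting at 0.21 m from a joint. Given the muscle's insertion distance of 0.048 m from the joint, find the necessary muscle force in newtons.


F_muscle = W * d_load / d_muscle
F_muscle = 72 * 0.21 / 0.048
Numerator = 15.1200
F_muscle = 315.0000


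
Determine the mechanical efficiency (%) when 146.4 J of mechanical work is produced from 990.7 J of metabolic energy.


eta = (W_mech / E_meta) * 100
eta = (146.4 / 990.7) * 100
ratio = 0.1478
eta = 14.7774


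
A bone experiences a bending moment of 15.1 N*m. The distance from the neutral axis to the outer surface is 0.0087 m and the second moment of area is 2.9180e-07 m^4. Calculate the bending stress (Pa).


sigma = M * c / I
sigma = 15.1 * 0.0087 / 2.9180e-07
M * c = 0.1314
sigma = 450205.6203


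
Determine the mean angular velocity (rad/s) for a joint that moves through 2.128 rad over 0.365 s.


omega = delta_theta / delta_t
omega = 2.128 / 0.365
omega = 5.8301


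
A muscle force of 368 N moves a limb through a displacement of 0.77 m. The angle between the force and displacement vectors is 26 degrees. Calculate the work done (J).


W = F * d * cos(theta)
theta = 26 deg = 0.4538 rad
cos(theta) = 0.8988
W = 368 * 0.77 * 0.8988
W = 254.6823


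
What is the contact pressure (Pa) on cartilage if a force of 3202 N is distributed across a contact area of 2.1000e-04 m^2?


P = F / A
P = 3202 / 2.1000e-04
P = 1.5248e+07


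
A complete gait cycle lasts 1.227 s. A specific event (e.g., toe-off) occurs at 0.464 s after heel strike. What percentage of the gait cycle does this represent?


pct = (event_time / cycle_time) * 100
pct = (0.464 / 1.227) * 100
ratio = 0.3782
pct = 37.8158


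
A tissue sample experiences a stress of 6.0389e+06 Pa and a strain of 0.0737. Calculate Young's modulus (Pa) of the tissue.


E = stress / strain
E = 6.0389e+06 / 0.0737
E = 8.1939e+07


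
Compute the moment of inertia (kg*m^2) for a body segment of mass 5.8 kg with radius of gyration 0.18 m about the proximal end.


I = m * k^2
I = 5.8 * 0.18^2
k^2 = 0.0324
I = 0.1879


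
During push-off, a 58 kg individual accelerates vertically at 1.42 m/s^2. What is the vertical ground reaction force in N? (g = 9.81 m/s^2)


GRF = m * (g + a)
GRF = 58 * (9.81 + 1.42)
GRF = 58 * 11.2300
GRF = 651.3400


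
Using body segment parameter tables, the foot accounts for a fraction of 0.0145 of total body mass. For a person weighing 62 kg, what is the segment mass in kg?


m_segment = body_mass * fraction
m_segment = 62 * 0.0145
m_segment = 0.8990


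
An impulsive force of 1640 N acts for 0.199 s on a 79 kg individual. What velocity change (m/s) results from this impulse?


J = F * dt = 1640 * 0.199 = 326.3600 N*s
delta_v = J / m
delta_v = 326.3600 / 79
delta_v = 4.1311


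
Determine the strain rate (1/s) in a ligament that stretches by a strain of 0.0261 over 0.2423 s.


strain_rate = delta_strain / delta_t
strain_rate = 0.0261 / 0.2423
strain_rate = 0.1077


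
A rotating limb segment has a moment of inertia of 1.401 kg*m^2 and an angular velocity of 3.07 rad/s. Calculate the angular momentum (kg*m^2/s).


L = I * omega
L = 1.401 * 3.07
L = 4.3011


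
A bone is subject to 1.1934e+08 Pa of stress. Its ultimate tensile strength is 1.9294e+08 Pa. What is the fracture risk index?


FRI = applied / ultimate
FRI = 1.1934e+08 / 1.9294e+08
FRI = 0.6185


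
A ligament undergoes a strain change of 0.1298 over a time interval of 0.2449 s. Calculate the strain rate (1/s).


strain_rate = delta_strain / delta_t
strain_rate = 0.1298 / 0.2449
strain_rate = 0.5300


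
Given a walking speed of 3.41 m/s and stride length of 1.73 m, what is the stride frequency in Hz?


f = v / stride_length
f = 3.41 / 1.73
f = 1.9711


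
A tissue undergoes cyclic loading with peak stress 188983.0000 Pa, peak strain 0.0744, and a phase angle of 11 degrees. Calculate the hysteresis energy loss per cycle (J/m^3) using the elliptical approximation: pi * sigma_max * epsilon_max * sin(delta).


E_loss = pi * sigma_max * epsilon_max * sin(delta)
delta = 11 deg = 0.1920 rad
sin(delta) = 0.1908
E_loss = pi * 188983.0000 * 0.0744 * 0.1908
E_loss = 8428.3855


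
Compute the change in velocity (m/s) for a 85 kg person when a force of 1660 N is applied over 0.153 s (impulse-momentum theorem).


J = F * dt = 1660 * 0.153 = 253.9800 N*s
delta_v = J / m
delta_v = 253.9800 / 85
delta_v = 2.9880


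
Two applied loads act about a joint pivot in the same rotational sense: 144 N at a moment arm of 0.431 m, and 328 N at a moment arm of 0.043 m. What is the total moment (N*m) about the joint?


M = F1 * d1 + F2 * d2
M = 144 * 0.431 + 328 * 0.043
M = 62.0640 + 14.1040
M = 76.1680


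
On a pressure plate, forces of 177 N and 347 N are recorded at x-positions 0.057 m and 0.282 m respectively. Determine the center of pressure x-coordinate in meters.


COP_x = (F1*x1 + F2*x2) / (F1 + F2)
COP_x = (177*0.057 + 347*0.282) / (177 + 347)
Numerator = 107.9430
Denominator = 524
COP_x = 0.2060


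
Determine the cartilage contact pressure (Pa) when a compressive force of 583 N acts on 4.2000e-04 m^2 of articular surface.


P = F / A
P = 583 / 4.2000e-04
P = 1.3881e+06


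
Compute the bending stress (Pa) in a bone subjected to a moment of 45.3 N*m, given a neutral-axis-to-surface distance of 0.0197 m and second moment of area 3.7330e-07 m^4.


sigma = M * c / I
sigma = 45.3 * 0.0197 / 3.7330e-07
M * c = 0.8924
sigma = 2.3906e+06


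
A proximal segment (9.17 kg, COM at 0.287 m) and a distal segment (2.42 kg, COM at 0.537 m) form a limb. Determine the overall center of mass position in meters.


COM = (m1*x1 + m2*x2) / (m1 + m2)
COM = (9.17*0.287 + 2.42*0.537) / (9.17 + 2.42)
Numerator = 3.9313
Denominator = 11.5900
COM = 0.3392


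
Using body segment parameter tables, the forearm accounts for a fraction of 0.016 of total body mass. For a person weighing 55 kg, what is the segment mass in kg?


m_segment = body_mass * fraction
m_segment = 55 * 0.016
m_segment = 0.8800


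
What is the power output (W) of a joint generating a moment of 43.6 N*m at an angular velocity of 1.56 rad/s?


P = M * omega
P = 43.6 * 1.56
P = 68.0160


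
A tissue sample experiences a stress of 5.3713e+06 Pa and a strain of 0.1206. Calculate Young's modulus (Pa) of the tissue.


E = stress / strain
E = 5.3713e+06 / 0.1206
E = 4.4538e+07


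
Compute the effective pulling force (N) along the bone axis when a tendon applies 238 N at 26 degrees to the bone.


F_eff = F_tendon * cos(theta)
theta = 26 deg = 0.4538 rad
cos(theta) = 0.8988
F_eff = 238 * 0.8988
F_eff = 213.9130


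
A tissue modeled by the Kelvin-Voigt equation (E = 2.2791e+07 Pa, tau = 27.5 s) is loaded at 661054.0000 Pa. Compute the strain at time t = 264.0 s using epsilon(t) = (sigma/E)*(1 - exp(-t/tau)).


epsilon(t) = (sigma/E) * (1 - exp(-t/tau))
sigma/E = 661054.0000 / 2.2791e+07 = 0.0290
exp(-t/tau) = exp(-264.0 / 27.5) = 6.7729e-05
epsilon = 0.0290 * (1 - 6.7729e-05)
epsilon = 0.0290


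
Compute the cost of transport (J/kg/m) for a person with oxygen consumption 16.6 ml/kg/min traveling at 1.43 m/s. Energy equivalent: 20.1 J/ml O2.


Power per kg = VO2 * 20.1 / 60
Power per kg = 16.6 * 20.1 / 60 = 5.5610 W/kg
Cost = power_per_kg / speed
Cost = 5.5610 / 1.43
Cost = 3.8888


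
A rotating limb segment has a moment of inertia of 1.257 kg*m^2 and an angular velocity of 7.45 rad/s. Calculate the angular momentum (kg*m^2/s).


L = I * omega
L = 1.257 * 7.45
L = 9.3646


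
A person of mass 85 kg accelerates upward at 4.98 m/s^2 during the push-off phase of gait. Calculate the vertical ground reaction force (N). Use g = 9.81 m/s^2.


GRF = m * (g + a)
GRF = 85 * (9.81 + 4.98)
GRF = 85 * 14.7900
GRF = 1257.1500


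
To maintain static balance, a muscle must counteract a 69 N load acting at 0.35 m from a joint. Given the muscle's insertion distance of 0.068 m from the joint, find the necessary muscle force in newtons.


F_muscle = W * d_load / d_muscle
F_muscle = 69 * 0.35 / 0.068
Numerator = 24.1500
F_muscle = 355.1471


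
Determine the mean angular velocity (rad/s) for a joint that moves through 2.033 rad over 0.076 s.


omega = delta_theta / delta_t
omega = 2.033 / 0.076
omega = 26.7500


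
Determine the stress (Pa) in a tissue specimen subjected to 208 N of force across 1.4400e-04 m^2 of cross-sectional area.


stress = F / A
stress = 208 / 1.4400e-04
stress = 1.4444e+06


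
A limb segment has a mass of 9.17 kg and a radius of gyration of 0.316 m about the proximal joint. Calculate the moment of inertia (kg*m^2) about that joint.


I = m * k^2
I = 9.17 * 0.316^2
k^2 = 0.0999
I = 0.9157


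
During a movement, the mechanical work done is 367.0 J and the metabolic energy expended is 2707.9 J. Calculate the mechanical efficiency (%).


eta = (W_mech / E_meta) * 100
eta = (367.0 / 2707.9) * 100
ratio = 0.1355
eta = 13.5529


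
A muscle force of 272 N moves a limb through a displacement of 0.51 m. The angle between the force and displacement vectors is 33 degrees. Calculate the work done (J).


W = F * d * cos(theta)
theta = 33 deg = 0.5760 rad
cos(theta) = 0.8387
W = 272 * 0.51 * 0.8387
W = 116.3404
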